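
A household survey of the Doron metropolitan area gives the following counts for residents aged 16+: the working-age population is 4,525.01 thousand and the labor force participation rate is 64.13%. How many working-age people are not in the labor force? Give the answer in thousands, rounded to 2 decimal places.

Share not in the labor force = 1 − 0.6413 = 0.3587.
Not in labor force = 0.3587 × 4,525.01 ≈ 1,623.12 thousand.

About 1,623.12 thousand are not in the labor force.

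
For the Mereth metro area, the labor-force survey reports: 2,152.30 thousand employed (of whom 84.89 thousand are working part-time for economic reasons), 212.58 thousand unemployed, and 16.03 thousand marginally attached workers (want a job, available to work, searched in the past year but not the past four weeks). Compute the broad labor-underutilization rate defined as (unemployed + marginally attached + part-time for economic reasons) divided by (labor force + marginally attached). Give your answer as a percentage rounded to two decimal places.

Labor force = 2,152.30 + 212.58 = 2,364.88 thousand.
Numerator = 212.58 + 16.03 + 84.89 = 313.50 thousand.
Denominator = 2,364.88 + 16.03 = 2,380.91 thousand.
Broad rate = 313.50 / 2,380.91 = 13.17%.

Broad underutilization rate ≈ 13.17%.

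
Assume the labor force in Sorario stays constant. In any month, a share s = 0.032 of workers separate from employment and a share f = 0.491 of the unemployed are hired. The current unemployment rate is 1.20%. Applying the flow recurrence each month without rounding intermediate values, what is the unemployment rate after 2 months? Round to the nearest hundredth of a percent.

Unemployment rate after two months ≈ 5.00%.

With a fixed labor force, u_{t+1} = u_t + s·(1−u_t) − f·u_t = u_t·(1−s−f) + s.
Here 1−s−f = 0.477 and s = 0.032.
u_1 = 0.012000 × 0.477 + 0.032 = 0.037724.
u_2 = 0.037724 × 0.477 + 0.032 = 0.049994.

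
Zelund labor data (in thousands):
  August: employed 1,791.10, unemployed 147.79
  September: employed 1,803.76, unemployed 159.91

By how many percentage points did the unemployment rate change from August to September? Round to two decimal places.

The unemployment rate changed by +0.52 percentage points.

August: labor force = 1,791.10 + 147.79 = 1,938.89; u = 147.79/1,938.89 = 7.62%.
September: labor force = 1,803.76 + 159.91 = 1,963.67; u = 159.91/1,963.67 = 8.14%.
Change = 8.14% − 7.62% = +0.52 pp.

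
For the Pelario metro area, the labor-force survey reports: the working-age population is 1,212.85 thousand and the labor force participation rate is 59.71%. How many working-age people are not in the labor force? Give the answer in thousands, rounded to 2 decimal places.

About 488.66 thousand are not in the labor force.

Share not in the labor force = 1 − 0.5971 = 0.4029.
Not in labor force = 0.4029 × 1,212.85 ≈ 488.66 thousand.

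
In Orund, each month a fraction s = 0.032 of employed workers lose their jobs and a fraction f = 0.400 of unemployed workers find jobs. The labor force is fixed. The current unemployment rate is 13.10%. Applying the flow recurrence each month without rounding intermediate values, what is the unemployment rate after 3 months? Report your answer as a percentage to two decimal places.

With a fixed labor force, u_{t+1} = u_t + s·(1−u_t) − f·u_t = u_t·(1−s−f) + s.
Here 1−s−f = 0.568 and s = 0.032.
u_1 = 0.131000 × 0.568 + 0.032 = 0.106408.
u_2 = 0.106408 × 0.568 + 0.032 = 0.092440.
u_3 = 0.092440 × 0.568 + 0.032 = 0.084506.

Unemployment rate after three months ≈ 8.45%.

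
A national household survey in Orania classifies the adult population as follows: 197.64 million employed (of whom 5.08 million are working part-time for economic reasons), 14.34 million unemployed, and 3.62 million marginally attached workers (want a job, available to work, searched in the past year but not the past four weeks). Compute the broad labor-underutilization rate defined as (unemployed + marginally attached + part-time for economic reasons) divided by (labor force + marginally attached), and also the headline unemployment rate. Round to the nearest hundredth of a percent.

Broad underutilization rate ≈ 10.69%; headline unemployment rate ≈ 6.76%.

Labor force = 197.64 + 14.34 = 211.98 million.
Numerator = 14.34 + 3.62 + 5.08 = 23.04 million.
Denominator = 211.98 + 3.62 = 215.60 million.
Broad rate = 23.04 / 215.60 = 10.69%.
Headline unemployment rate = 14.34 / 211.98 = 6.76%.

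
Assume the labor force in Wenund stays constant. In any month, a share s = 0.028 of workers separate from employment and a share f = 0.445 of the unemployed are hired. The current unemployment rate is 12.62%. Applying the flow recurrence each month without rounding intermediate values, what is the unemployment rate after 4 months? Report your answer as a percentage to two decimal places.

Unemployment rate after four months ≈ 6.44%.

With a fixed labor force, u_{t+1} = u_t + s·(1−u_t) − f·u_t = u_t·(1−s−f) + s.
Here 1−s−f = 0.527 and s = 0.028.
u_1 = 0.126200 × 0.527 + 0.028 = 0.094507.
u_2 = 0.094507 × 0.527 + 0.028 = 0.077805.
u_3 = 0.077805 × 0.527 + 0.028 = 0.069003.
u_4 = 0.069003 × 0.527 + 0.028 = 0.064365.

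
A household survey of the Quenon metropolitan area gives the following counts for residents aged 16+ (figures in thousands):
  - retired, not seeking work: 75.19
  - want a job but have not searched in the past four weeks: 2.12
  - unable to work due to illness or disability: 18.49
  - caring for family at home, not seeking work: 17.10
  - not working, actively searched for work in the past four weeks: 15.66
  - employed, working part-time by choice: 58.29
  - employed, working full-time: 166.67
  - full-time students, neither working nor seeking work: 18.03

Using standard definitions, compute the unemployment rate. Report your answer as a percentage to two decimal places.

Unemployment rate ≈ 6.51%.

Employed = 58.29 + 166.67 = 224.96 thousand.
Unemployed = 15.66 thousand.
Labor force = 224.96 + 15.66 = 240.62 thousand.
Unemployment rate = 15.66 / 240.62 = 6.51%.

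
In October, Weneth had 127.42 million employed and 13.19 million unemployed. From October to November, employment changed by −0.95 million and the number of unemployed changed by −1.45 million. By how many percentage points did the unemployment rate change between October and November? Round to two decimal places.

October: labor force = 127.42 + 13.19 = 140.61; u = 13.19/140.61 = 9.38%.
November: labor force = 126.47 + 11.74 = 138.21; u = 11.74/138.21 = 8.49%.
Change = 8.49% − 9.38% = −0.89 pp.

The unemployment rate changed by −0.89 percentage points.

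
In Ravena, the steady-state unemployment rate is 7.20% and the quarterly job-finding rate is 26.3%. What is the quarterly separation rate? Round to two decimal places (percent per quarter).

From u* = s/(s+f): s = u·f/(1−u).
s = 0.0720 × 26.3 / (1 − 0.0720) = 1.8936 / 0.9280 ≈ 2.04% per quarter.

Separation rate ≈ 2.04% per quarter.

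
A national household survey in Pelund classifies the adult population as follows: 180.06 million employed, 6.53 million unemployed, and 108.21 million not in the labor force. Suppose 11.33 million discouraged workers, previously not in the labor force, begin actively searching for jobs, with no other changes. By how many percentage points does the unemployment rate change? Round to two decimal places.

The unemployment rate changes by +5.52 percentage points.

Initially, labor force = 180.06 + 6.53 = 186.59 million, so u = 6.53/186.59 = 3.50%.
After the change, unemployed and labor force both rise by 11.33 → E = 180.06, U = 17.86, labor force = 197.92 million.
New unemployment rate = 17.86 / 197.92 = 9.02%.
Change = 9.02% − 3.50% = +5.52 percentage points.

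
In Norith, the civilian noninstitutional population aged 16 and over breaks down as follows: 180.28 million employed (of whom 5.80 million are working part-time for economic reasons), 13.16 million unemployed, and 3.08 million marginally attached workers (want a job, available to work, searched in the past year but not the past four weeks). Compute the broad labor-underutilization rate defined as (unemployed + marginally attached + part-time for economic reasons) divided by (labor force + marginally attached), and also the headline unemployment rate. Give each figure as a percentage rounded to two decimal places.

Broad underutilization rate ≈ 11.22%; headline unemployment rate ≈ 6.80%.

Labor force = 180.28 + 13.16 = 193.44 million.
Numerator = 13.16 + 3.08 + 5.80 = 22.04 million.
Denominator = 193.44 + 3.08 = 196.52 million.
Broad rate = 22.04 / 196.52 = 11.22%.
Headline unemployment rate = 13.16 / 193.44 = 6.80%.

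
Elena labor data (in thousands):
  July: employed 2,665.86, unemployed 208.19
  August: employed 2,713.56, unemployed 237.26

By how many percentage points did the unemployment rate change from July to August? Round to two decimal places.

The unemployment rate changed by +0.80 percentage points.

July: labor force = 2,665.86 + 208.19 = 2,874.05; u = 208.19/2,874.05 = 7.24%.
August: labor force = 2,713.56 + 237.26 = 2,950.82; u = 237.26/2,950.82 = 8.04%.
Change = 8.04% − 7.24% = +0.80 pp.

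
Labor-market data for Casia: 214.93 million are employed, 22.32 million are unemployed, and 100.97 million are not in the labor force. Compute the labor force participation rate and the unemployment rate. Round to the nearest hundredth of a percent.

Labor force participation rate ≈ 70.15%; unemployment rate ≈ 9.41%.

Labor force = employed + unemployed = 214.93 + 22.32 = 237.25 million.
Working-age population = 237.25 + 100.97 = 338.22 million.
Unemployment rate = 22.32 / 237.25 = 9.41%.
Labor force participation rate = 237.25 / 338.22 = 70.15%.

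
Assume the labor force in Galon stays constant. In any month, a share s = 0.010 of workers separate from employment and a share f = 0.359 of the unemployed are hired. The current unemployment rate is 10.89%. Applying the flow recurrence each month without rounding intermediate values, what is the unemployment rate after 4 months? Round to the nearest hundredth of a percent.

With a fixed labor force, u_{t+1} = u_t + s·(1−u_t) − f·u_t = u_t·(1−s−f) + s.
Here 1−s−f = 0.631 and s = 0.010.
u_1 = 0.108900 × 0.631 + 0.010 = 0.078716.
u_2 = 0.078716 × 0.631 + 0.010 = 0.059670.
u_3 = 0.059670 × 0.631 + 0.010 = 0.047652.
u_4 = 0.047652 × 0.631 + 0.010 = 0.040068.

Unemployment rate after four months ≈ 4.01%.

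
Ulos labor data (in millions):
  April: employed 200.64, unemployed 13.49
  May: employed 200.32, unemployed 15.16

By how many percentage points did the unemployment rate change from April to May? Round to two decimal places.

April: labor force = 200.64 + 13.49 = 214.13; u = 13.49/214.13 = 6.30%.
May: labor force = 200.32 + 15.16 = 215.48; u = 15.16/215.48 = 7.04%.
Change = 7.04% − 6.30% = +0.74 pp.

The unemployment rate changed by +0.74 percentage points.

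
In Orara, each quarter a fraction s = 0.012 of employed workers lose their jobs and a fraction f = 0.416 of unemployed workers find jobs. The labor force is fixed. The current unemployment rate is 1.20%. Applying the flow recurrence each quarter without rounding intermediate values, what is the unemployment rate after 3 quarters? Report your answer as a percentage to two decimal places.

Unemployment rate after three quarters ≈ 2.50%.

With a fixed labor force, u_{t+1} = u_t + s·(1−u_t) − f·u_t = u_t·(1−s−f) + s.
Here 1−s−f = 0.572 and s = 0.012.
u_1 = 0.012000 × 0.572 + 0.012 = 0.018864.
u_2 = 0.018864 × 0.572 + 0.012 = 0.022790.
u_3 = 0.022790 × 0.572 + 0.012 = 0.025036.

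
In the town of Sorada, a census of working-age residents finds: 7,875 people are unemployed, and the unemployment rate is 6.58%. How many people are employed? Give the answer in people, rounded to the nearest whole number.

About 111,806 are employed.

Labor force = U / u = 7,875 / 0.0658 ≈ 119,681.
Employed = labor force − unemployed = 119,681 − 7,875 = 111,806.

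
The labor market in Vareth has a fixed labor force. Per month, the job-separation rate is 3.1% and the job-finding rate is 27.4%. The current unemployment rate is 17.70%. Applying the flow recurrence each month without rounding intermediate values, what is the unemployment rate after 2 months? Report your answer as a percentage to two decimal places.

Unemployment rate after two months ≈ 13.80%.

With a fixed labor force, u_{t+1} = u_t + s·(1−u_t) − f·u_t = u_t·(1−s−f) + s.
Here 1−s−f = 0.695 and s = 0.031.
u_1 = 0.177000 × 0.695 + 0.031 = 0.154015.
u_2 = 0.154015 × 0.695 + 0.031 = 0.138040.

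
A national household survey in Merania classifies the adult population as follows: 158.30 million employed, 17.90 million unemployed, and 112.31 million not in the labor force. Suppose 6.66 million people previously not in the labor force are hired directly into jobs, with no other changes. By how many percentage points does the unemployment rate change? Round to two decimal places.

The unemployment rate changes by −0.37 percentage points.

Initially, labor force = 158.30 + 17.90 = 176.20 million, so u = 17.90/176.20 = 10.16%.
After the change, employed and labor force both rise by 6.66; unemployed unchanged → E = 164.96, U = 17.90, labor force = 182.86 million.
New unemployment rate = 17.90 / 182.86 = 9.79%.
Change = 9.79% − 10.16% = −0.37 percentage points.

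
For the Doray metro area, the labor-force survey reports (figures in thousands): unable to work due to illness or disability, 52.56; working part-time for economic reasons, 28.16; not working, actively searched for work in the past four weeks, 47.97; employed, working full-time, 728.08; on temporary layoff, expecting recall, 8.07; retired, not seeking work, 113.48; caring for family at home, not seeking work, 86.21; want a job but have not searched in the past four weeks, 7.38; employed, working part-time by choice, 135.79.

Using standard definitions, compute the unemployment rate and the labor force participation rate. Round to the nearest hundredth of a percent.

Unemployment rate ≈ 5.91%; labor force participation rate ≈ 78.50%.

Employed = 28.16 + 728.08 + 135.79 = 892.03 thousand (anyone who worked, including part-time for economic reasons, counts as employed).
Unemployed = 47.97 + 8.07 = 56.04 thousand (jobless and actively searching, or on temporary layoff).
Labor force = 892.03 + 56.04 = 948.07 thousand.
Not in labor force = 52.56 + 113.48 + 86.21 + 7.38 = 259.63 thousand (those not working and not actively searching are outside the labor force — including those who want a job but have given up searching).
Civilian working-age population = 948.07 + 259.63 = 1,207.70 thousand.
Unemployment rate = 56.04 / 948.07 = 5.91%.
Labor force participation rate = 948.07 / 1,207.70 = 78.50%.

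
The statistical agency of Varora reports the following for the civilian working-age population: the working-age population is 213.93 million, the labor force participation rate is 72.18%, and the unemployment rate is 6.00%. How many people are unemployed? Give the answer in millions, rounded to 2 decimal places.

About 9.26 million are unemployed.

Labor force = 0.7218 × 213.93 = 154.41 million.
Unemployed = 0.0600 × 154.41 ≈ 9.26 million.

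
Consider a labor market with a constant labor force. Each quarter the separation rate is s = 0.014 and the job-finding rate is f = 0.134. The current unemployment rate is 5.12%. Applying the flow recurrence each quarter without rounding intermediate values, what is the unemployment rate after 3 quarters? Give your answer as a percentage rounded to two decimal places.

With a fixed labor force, u_{t+1} = u_t + s·(1−u_t) − f·u_t = u_t·(1−s−f) + s.
Here 1−s−f = 0.852 and s = 0.014.
u_1 = 0.051200 × 0.852 + 0.014 = 0.057622.
u_2 = 0.057622 × 0.852 + 0.014 = 0.063094.
u_3 = 0.063094 × 0.852 + 0.014 = 0.067756.

Unemployment rate after three quarters ≈ 6.78%.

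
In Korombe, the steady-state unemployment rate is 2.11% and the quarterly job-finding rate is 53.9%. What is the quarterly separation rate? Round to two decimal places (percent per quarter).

Separation rate ≈ 1.16% per quarter.

From u* = s/(s+f): s = u·f/(1−u).
s = 0.0211 × 53.9 / (1 − 0.0211) = 1.1373 / 0.9789 ≈ 1.16% per quarter.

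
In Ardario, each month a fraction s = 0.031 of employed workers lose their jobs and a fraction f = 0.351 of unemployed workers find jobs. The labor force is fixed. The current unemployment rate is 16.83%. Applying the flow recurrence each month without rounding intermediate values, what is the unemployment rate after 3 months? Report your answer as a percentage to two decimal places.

Unemployment rate after three months ≈ 10.17%.

With a fixed labor force, u_{t+1} = u_t + s·(1−u_t) − f·u_t = u_t·(1−s−f) + s.
Here 1−s−f = 0.618 and s = 0.031.
u_1 = 0.168300 × 0.618 + 0.031 = 0.135009.
u_2 = 0.135009 × 0.618 + 0.031 = 0.114436.
u_3 = 0.114436 × 0.618 + 0.031 = 0.101721.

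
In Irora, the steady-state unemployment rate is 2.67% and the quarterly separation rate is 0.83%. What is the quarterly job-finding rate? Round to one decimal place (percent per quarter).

Job-finding rate ≈ 30.3% per quarter.

From u* = s/(s+f): f = s·(1−u)/u.
f = 0.83 × (1 − 0.0267) / 0.0267 = 0.8078 / 0.0267 ≈ 30.3% per quarter.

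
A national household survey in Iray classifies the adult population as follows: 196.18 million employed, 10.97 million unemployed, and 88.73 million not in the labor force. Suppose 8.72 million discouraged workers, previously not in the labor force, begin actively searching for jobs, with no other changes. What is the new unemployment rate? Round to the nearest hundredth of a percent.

New unemployment rate ≈ 9.12%.

Initially, labor force = 196.18 + 10.97 = 207.15 million, so u = 10.97/207.15 = 5.30%.
After the change, unemployed and labor force both rise by 8.72 → E = 196.18, U = 19.69, labor force = 215.87 million.
New unemployment rate = 19.69 / 215.87 = 9.12%.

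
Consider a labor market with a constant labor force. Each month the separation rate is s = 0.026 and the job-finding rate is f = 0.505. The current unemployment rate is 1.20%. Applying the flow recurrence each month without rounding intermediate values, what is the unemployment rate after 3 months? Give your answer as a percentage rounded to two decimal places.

Unemployment rate after three months ≈ 4.52%.

With a fixed labor force, u_{t+1} = u_t + s·(1−u_t) − f·u_t = u_t·(1−s−f) + s.
Here 1−s−f = 0.469 and s = 0.026.
u_1 = 0.012000 × 0.469 + 0.026 = 0.031628.
u_2 = 0.031628 × 0.469 + 0.026 = 0.040834.
u_3 = 0.040834 × 0.469 + 0.026 = 0.045151.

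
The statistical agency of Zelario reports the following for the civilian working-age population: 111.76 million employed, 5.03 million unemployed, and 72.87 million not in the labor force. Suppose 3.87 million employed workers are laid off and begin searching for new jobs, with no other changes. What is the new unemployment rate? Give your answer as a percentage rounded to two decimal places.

New unemployment rate ≈ 7.62%.

Initially, labor force = 111.76 + 5.03 = 116.79 million, so u = 5.03/116.79 = 4.31%.
After the change, employed falls and unemployed rises by 3.87; labor force unchanged → E = 107.89, U = 8.90, labor force = 116.79 million.
New unemployment rate = 8.90 / 116.79 = 7.62%.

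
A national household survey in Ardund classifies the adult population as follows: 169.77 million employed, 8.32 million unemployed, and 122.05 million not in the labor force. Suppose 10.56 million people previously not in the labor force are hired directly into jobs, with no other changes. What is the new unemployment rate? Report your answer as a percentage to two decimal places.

Initially, labor force = 169.77 + 8.32 = 178.09 million, so u = 8.32/178.09 = 4.67%.
After the change, employed and labor force both rise by 10.56; unemployed unchanged → E = 180.33, U = 8.32, labor force = 188.65 million.
New unemployment rate = 8.32 / 188.65 = 4.41%.

New unemployment rate ≈ 4.41%.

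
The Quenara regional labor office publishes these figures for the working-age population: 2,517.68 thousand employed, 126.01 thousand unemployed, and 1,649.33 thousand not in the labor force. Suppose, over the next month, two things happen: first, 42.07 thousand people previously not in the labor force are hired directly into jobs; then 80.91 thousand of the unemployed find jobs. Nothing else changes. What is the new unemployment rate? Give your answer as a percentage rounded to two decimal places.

New unemployment rate ≈ 1.68%.

Initially, labor force = 2,517.68 + 126.01 = 2,643.69 thousand, so u = 126.01/2,643.69 = 4.77%.
After the first change, employed and labor force both rise by 42.07; unemployed unchanged → E = 2,559.75, U = 126.01, labor force = 2,685.76 thousand.
After the second change, unemployed falls and employed rises by 80.91; labor force unchanged → E = 2,640.66, U = 45.10, labor force = 2,685.76 thousand.
New unemployment rate = 45.10 / 2,685.76 = 1.68%.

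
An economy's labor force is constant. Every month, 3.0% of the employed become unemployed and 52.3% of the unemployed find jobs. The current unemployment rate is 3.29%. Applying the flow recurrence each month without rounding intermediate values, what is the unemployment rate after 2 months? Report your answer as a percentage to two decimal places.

Unemployment rate after two months ≈ 5.00%.

With a fixed labor force, u_{t+1} = u_t + s·(1−u_t) − f·u_t = u_t·(1−s−f) + s.
Here 1−s−f = 0.447 and s = 0.030.
u_1 = 0.032900 × 0.447 + 0.030 = 0.044706.
u_2 = 0.044706 × 0.447 + 0.030 = 0.049984.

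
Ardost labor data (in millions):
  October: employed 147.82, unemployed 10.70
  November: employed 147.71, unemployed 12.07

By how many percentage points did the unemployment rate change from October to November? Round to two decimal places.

The unemployment rate changed by +0.80 percentage points.

October: labor force = 147.82 + 10.70 = 158.52; u = 10.70/158.52 = 6.75%.
November: labor force = 147.71 + 12.07 = 159.78; u = 12.07/159.78 = 7.55%.
Change = 7.55% − 6.75% = +0.80 pp.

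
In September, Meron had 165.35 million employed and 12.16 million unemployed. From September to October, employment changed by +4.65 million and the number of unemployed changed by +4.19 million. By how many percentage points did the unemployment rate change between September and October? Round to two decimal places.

The unemployment rate changed by +1.92 percentage points.

September: labor force = 165.35 + 12.16 = 177.51; u = 12.16/177.51 = 6.85%.
October: labor force = 170.00 + 16.35 = 186.35; u = 16.35/186.35 = 8.77%.
Change = 8.77% − 6.85% = +1.92 pp.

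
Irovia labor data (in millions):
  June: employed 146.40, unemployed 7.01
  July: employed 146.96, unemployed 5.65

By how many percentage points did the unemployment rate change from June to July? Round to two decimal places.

The unemployment rate changed by −0.87 percentage points.

June: labor force = 146.40 + 7.01 = 153.41; u = 7.01/153.41 = 4.57%.
July: labor force = 146.96 + 5.65 = 152.61; u = 5.65/152.61 = 3.70%.
Change = 3.70% − 4.57% = −0.87 pp.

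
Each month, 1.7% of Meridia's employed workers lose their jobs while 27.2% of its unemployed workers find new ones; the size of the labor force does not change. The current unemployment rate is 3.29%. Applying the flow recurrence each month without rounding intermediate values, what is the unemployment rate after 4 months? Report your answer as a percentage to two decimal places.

With a fixed labor force, u_{t+1} = u_t + s·(1−u_t) − f·u_t = u_t·(1−s−f) + s.
Here 1−s−f = 0.711 and s = 0.017.
u_1 = 0.032900 × 0.711 + 0.017 = 0.040392.
u_2 = 0.040392 × 0.711 + 0.017 = 0.045719.
u_3 = 0.045719 × 0.711 + 0.017 = 0.049506.
u_4 = 0.049506 × 0.711 + 0.017 = 0.052199.

Unemployment rate after four months ≈ 5.22%.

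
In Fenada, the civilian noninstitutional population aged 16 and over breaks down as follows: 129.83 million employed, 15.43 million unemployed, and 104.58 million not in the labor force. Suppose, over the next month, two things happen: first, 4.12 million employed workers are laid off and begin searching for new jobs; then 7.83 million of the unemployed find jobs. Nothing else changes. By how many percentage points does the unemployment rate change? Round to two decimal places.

The unemployment rate changes by −2.55 percentage points.

Initially, labor force = 129.83 + 15.43 = 145.26 million, so u = 15.43/145.26 = 10.62%.
After the first change, employed falls and unemployed rises by 4.12; labor force unchanged → E = 125.71, U = 19.55, labor force = 145.26 million.
After the second change, unemployed falls and employed rises by 7.83; labor force unchanged → E = 133.54, U = 11.72, labor force = 145.26 million.
New unemployment rate = 11.72 / 145.26 = 8.07%.
Change = 8.07% − 10.62% = −2.55 percentage points.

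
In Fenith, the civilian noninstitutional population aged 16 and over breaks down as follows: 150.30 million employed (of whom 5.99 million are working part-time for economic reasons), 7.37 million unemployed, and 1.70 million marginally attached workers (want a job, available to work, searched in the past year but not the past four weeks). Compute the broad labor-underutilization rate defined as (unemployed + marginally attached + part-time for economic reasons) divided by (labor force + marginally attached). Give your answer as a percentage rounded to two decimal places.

Broad underutilization rate ≈ 9.45%.

Labor force = 150.30 + 7.37 = 157.67 million.
Numerator = 7.37 + 1.70 + 5.99 = 15.06 million.
Denominator = 157.67 + 1.70 = 159.37 million.
Broad rate = 15.06 / 159.37 = 9.45%.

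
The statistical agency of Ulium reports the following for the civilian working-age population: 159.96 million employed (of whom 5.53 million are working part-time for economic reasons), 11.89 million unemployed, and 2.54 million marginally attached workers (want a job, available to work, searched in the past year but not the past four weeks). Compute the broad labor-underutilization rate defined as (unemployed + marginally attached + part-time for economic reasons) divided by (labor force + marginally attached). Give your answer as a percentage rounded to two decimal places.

Broad underutilization rate ≈ 11.45%.

Labor force = 159.96 + 11.89 = 171.85 million.
Numerator = 11.89 + 2.54 + 5.53 = 19.96 million.
Denominator = 171.85 + 2.54 = 174.39 million.
Broad rate = 19.96 / 174.39 = 11.45%.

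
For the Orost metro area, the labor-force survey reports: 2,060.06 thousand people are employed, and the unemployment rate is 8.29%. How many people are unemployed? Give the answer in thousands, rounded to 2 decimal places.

Let U be the number unemployed. The labor force is E + U, and U/(E+U) = 0.0829.
So U = 0.0829 × 2,060.06 / (1 − 0.0829) = 170.7790 / 0.9171 ≈ 186.22 thousand.

About 186.22 thousand are unemployed.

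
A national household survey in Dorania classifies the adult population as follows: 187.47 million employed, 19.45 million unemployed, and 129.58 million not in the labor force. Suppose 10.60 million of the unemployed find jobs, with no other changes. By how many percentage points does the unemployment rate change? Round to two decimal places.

Initially, labor force = 187.47 + 19.45 = 206.92 million, so u = 19.45/206.92 = 9.40%.
After the change, unemployed falls and employed rises by 10.60; labor force unchanged → E = 198.07, U = 8.85, labor force = 206.92 million.
New unemployment rate = 8.85 / 206.92 = 4.28%.
Change = 4.28% − 9.40% = −5.12 percentage points.

The unemployment rate changes by −5.12 percentage points.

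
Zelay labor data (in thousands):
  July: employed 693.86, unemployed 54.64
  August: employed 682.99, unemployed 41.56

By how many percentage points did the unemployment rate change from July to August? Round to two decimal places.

July: labor force = 693.86 + 54.64 = 748.50; u = 54.64/748.50 = 7.30%.
August: labor force = 682.99 + 41.56 = 724.55; u = 41.56/724.55 = 5.74%.
Change = 5.74% − 7.30% = −1.56 pp.

The unemployment rate changed by −1.56 percentage points.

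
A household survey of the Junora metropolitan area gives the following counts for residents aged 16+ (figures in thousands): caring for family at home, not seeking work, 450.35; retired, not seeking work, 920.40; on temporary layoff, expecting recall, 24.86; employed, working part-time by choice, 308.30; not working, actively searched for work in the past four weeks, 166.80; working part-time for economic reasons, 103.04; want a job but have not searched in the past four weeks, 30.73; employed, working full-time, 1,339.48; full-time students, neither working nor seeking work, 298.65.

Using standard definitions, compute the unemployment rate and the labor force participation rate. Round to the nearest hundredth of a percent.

Unemployment rate ≈ 9.87%; labor force participation rate ≈ 53.33%.

Employed = 308.30 + 103.04 + 1,339.48 = 1,750.82 thousand (anyone who worked, including part-time for economic reasons, counts as employed).
Unemployed = 24.86 + 166.80 = 191.66 thousand (jobless and actively searching, or on temporary layoff).
Labor force = 1,750.82 + 191.66 = 1,942.48 thousand.
Not in labor force = 450.35 + 920.40 + 30.73 + 298.65 = 1,700.13 thousand (those not working and not actively searching are outside the labor force — including those who want a job but have given up searching).
Civilian working-age population = 1,942.48 + 1,700.13 = 3,642.61 thousand.
Unemployment rate = 191.66 / 1,942.48 = 9.87%.
Labor force participation rate = 1,942.48 / 3,642.61 = 53.33%.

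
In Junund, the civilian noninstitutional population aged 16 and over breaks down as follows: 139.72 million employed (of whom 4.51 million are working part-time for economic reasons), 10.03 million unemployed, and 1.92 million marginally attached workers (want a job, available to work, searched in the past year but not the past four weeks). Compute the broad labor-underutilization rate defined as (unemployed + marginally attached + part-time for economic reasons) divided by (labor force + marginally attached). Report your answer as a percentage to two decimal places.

Labor force = 139.72 + 10.03 = 149.75 million.
Numerator = 10.03 + 1.92 + 4.51 = 16.46 million.
Denominator = 149.75 + 1.92 = 151.67 million.
Broad rate = 16.46 / 151.67 = 10.85%.

Broad underutilization rate ≈ 10.85%.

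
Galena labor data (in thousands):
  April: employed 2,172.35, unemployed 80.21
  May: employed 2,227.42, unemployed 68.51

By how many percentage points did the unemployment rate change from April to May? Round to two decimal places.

The unemployment rate changed by −0.58 percentage points.

April: labor force = 2,172.35 + 80.21 = 2,252.56; u = 80.21/2,252.56 = 3.56%.
May: labor force = 2,227.42 + 68.51 = 2,295.93; u = 68.51/2,295.93 = 2.98%.
Change = 2.98% − 3.56% = −0.58 pp.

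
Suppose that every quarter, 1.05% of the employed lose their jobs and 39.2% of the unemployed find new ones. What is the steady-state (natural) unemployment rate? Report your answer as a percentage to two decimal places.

Steady-state unemployment rate ≈ 2.61%.

At steady state the flows balance: s·E = f·U, so U/(E+U) = s/(s+f).
u* = 1.05 / (1.05 + 39.2) = 1.05 / 40.25 = 2.61%.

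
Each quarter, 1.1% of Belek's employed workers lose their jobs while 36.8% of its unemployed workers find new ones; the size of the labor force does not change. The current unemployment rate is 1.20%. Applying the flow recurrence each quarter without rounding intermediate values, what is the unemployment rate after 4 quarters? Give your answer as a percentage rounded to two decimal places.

Unemployment rate after four quarters ≈ 2.65%.

With a fixed labor force, u_{t+1} = u_t + s·(1−u_t) − f·u_t = u_t·(1−s−f) + s.
Here 1−s−f = 0.621 and s = 0.011.
u_1 = 0.012000 × 0.621 + 0.011 = 0.018452.
u_2 = 0.018452 × 0.621 + 0.011 = 0.022459.
u_3 = 0.022459 × 0.621 + 0.011 = 0.024947.
u_4 = 0.024947 × 0.621 + 0.011 = 0.026492.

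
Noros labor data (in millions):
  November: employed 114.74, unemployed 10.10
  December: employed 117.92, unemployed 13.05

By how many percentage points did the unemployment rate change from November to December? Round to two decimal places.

The unemployment rate changed by +1.87 percentage points.

November: labor force = 114.74 + 10.10 = 124.84; u = 10.10/124.84 = 8.09%.
December: labor force = 117.92 + 13.05 = 130.97; u = 13.05/130.97 = 9.96%.
Change = 9.96% − 8.09% = +1.87 pp.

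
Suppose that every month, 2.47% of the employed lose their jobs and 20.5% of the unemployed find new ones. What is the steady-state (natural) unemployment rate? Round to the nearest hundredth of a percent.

At steady state the flows balance: s·E = f·U, so U/(E+U) = s/(s+f).
u* = 2.47 / (2.47 + 20.5) = 2.47 / 22.97 = 10.75%.

Steady-state unemployment rate ≈ 10.75%.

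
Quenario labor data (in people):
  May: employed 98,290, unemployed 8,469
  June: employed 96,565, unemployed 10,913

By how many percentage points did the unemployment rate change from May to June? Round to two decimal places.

The unemployment rate changed by +2.22 percentage points.

May: labor force = 98,290 + 8,469 = 106,759; u = 8,469/106,759 = 7.93%.
June: labor force = 96,565 + 10,913 = 107,478; u = 10,913/107,478 = 10.15%.
Change = 10.15% − 7.93% = +2.22 pp.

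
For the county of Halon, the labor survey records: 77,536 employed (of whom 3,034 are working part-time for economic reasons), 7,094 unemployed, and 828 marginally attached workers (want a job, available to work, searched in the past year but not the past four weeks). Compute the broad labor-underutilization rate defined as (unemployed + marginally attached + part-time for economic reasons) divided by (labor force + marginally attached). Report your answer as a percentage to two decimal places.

Labor force = 77,536 + 7,094 = 84,630.
Numerator = 7,094 + 828 + 3,034 = 10,956.
Denominator = 84,630 + 828 = 85,458.
Broad rate = 10,956 / 85,458 = 12.82%.

Broad underutilization rate ≈ 12.82%.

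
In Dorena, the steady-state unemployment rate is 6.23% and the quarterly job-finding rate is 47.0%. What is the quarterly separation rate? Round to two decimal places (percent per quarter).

From u* = s/(s+f): s = u·f/(1−u).
s = 0.0623 × 47.0 / (1 − 0.0623) = 2.9281 / 0.9377 ≈ 3.12% per quarter.

Separation rate ≈ 3.12% per quarter.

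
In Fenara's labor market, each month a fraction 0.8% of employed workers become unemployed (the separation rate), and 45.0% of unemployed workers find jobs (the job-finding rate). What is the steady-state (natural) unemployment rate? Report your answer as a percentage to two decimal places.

Steady-state unemployment rate ≈ 1.75%.

At steady state the flows balance: s·E = f·U, so U/(E+U) = s/(s+f).
u* = 0.8 / (0.8 + 45.0) = 0.8 / 45.80 = 1.75%.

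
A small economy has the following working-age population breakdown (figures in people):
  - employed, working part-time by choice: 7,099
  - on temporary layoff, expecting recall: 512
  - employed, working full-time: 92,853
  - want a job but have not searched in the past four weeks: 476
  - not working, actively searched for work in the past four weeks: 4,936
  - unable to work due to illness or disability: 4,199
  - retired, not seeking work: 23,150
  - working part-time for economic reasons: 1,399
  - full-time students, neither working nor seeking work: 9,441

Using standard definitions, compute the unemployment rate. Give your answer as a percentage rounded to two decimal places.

Employed = 7,099 + 92,853 + 1,399 = 101,351 (anyone who worked, including part-time for economic reasons, counts as employed).
Unemployed = 512 + 4,936 = 5,448 (jobless and actively searching, or on temporary layoff).
Labor force = 101,351 + 5,448 = 106,799.
Unemployment rate = 5,448 / 106,799 = 5.10%.

Unemployment rate ≈ 5.10%.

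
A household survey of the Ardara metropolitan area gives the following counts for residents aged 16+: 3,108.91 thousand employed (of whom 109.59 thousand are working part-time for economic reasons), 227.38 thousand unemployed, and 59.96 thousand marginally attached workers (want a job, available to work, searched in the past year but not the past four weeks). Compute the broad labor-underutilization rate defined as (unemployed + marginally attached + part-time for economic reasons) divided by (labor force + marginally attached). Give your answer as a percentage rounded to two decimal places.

Labor force = 3,108.91 + 227.38 = 3,336.29 thousand.
Numerator = 227.38 + 59.96 + 109.59 = 396.93 thousand.
Denominator = 3,336.29 + 59.96 = 3,396.25 thousand.
Broad rate = 396.93 / 3,396.25 = 11.69%.

Broad underutilization rate ≈ 11.69%.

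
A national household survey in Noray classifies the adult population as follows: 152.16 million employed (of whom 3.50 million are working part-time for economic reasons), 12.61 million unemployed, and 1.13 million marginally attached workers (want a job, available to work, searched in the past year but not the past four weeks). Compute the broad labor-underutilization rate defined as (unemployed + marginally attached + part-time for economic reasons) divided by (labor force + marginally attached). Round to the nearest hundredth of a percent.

Broad underutilization rate ≈ 10.39%.

Labor force = 152.16 + 12.61 = 164.77 million.
Numerator = 12.61 + 1.13 + 3.50 = 17.24 million.
Denominator = 164.77 + 1.13 = 165.90 million.
Broad rate = 17.24 / 165.90 = 10.39%.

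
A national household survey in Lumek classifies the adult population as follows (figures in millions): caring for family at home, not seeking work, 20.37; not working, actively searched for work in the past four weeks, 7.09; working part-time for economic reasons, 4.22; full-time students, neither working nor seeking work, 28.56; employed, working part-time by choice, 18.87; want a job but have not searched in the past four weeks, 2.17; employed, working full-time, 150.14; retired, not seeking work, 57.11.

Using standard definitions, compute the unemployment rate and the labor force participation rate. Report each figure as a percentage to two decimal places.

Unemployment rate ≈ 3.93%; labor force participation rate ≈ 62.50%.

Employed = 4.22 + 18.87 + 150.14 = 173.23 million (anyone who worked, including part-time for economic reasons, counts as employed).
Unemployed = 7.09 million.
Labor force = 173.23 + 7.09 = 180.32 million.
Not in labor force = 20.37 + 28.56 + 2.17 + 57.11 = 108.21 million (those not working and not actively searching are outside the labor force — including those who want a job but have given up searching).
Civilian working-age population = 180.32 + 108.21 = 288.53 million.
Unemployment rate = 7.09 / 180.32 = 3.93%.
Labor force participation rate = 180.32 / 288.53 = 62.50%.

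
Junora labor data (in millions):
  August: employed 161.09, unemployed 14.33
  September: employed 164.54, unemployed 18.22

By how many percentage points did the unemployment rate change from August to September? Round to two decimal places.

The unemployment rate changed by +1.80 percentage points.

August: labor force = 161.09 + 14.33 = 175.42; u = 14.33/175.42 = 8.17%.
September: labor force = 164.54 + 18.22 = 182.76; u = 18.22/182.76 = 9.97%.
Change = 9.97% − 8.17% = +1.80 pp.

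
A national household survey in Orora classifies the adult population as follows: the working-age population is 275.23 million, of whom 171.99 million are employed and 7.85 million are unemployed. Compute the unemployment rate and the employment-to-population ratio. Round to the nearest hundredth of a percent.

Unemployment rate ≈ 4.36%; employment-population ratio ≈ 62.49%.

Labor force = employed + unemployed = 171.99 + 7.85 = 179.84 million.
Unemployment rate = 7.85 / 179.84 = 4.36%.
Employment-population ratio = 171.99 / 275.23 = 62.49%.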